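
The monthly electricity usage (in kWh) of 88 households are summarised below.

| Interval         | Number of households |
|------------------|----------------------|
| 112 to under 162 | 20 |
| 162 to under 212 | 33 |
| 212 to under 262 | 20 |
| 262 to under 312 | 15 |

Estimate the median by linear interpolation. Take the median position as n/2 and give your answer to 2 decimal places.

198.36

Cumulative frequencies: 20, 53, 73, 88
n = 88; position = n/2 = 44.
This falls in the class 162 to under 212: L = 162, F = 20, f = 33, h = 50.
Median ≈ 162 + ((44 − 20) / 33) × 50 = 198.3636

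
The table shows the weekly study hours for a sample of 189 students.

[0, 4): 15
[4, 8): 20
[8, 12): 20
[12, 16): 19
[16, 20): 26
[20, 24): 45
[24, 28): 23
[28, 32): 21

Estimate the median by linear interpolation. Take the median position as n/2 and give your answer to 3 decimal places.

19.154

Cumulative frequencies: 15, 35, 55, 74, 100, 145, 168, 189
n = 189; position = n/2 = 94.5.
This falls in the class [16, 20): L = 16, F = 74, f = 26, h = 4.
Median ≈ 16 + ((94.5 − 74) / 26) × 4 = 19.1538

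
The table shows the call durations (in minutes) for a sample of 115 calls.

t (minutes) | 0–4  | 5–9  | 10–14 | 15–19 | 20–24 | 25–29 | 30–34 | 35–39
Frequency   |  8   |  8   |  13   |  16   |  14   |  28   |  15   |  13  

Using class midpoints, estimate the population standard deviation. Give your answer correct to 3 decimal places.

10.140

Midpoints: 2, 7, 12, 17, 22, 27, 32, 37
n = 115, Σfm = 2525, mean = 21.9565
Σfm² = 67265
Σf(m − x̄)² = Σfm² − (Σfm)²/n = 67265 − 2525²/115 = 11824.7826
Population variance = 11824.7826 / 115 = 102.8242
Standard deviation = √102.8242 = 10.1402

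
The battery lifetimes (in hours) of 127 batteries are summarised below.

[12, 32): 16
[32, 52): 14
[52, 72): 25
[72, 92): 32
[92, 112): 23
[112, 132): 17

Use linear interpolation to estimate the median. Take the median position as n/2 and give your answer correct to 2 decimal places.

Cumulative frequencies: 16, 30, 55, 87, 110, 127
n = 127; position = n/2 = 63.5.
This falls in the class [72, 92): L = 72, F = 55, f = 32, h = 20.
Median ≈ 72 + ((63.5 − 55) / 32) × 20 = 77.3125

77.31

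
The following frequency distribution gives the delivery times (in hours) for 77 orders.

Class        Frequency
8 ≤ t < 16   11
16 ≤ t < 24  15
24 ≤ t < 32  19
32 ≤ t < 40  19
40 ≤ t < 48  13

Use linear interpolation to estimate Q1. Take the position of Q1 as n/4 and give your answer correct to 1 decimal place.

20.4

Cumulative frequencies: 11, 26, 45, 64, 77
n = 77; position = n/4 = 19.25.
This falls in the class 16 ≤ t < 24: L = 16, F = 11, f = 15, h = 8.
Lower quartile ≈ 16 + ((19.25 − 11) / 15) × 8 = 20.4000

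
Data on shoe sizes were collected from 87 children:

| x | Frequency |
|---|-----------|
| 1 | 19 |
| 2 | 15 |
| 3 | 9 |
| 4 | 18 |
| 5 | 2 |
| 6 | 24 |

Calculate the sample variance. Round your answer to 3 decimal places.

Values: 1, 2, 3, 4, 5, 6
n = 87, Σfx = 302, mean = 3.4713
Σfx² = 1362
Σf(x − x̄)² = Σfx² − (Σfx)²/n = 1362 − 302²/87 = 313.6782
Sample variance = 313.6782 / 86 = 3.6474

3.647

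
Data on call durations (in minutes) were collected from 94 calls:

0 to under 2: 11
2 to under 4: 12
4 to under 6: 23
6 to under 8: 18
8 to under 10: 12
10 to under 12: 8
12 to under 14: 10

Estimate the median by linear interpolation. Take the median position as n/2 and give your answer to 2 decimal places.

Cumulative frequencies: 11, 23, 46, 64, 76, 84, 94
n = 94; position = n/2 = 47.
This falls in the class 6 to under 8: L = 6, F = 46, f = 18, h = 2.
Median ≈ 6 + ((47 − 46) / 18) × 2 = 6.1111

6.11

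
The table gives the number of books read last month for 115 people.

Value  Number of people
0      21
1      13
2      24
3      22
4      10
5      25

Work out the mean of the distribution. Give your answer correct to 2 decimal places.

2.54

Values: 0, 1, 2, 3, 4, 5
Σfx = 21×0 + 13×1 + 24×2 + 22×3 + 10×4 + 25×5 = 292
n = Σf = 115
Mean = 292 / 115 = 2.5391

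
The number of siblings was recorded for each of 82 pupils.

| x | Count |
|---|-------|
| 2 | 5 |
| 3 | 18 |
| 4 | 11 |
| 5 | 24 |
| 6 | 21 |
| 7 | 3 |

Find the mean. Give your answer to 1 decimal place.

Values: 2, 3, 4, 5, 6, 7
Σfx = 5×2 + 18×3 + 11×4 + 24×5 + 21×6 + 3×7 = 375
n = Σf = 82
Mean = 375 / 82 = 4.5732

4.6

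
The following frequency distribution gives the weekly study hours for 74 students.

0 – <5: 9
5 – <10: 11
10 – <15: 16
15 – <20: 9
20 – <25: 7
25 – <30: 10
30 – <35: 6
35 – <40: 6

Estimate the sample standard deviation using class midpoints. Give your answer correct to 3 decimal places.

Midpoints: 2.5, 7.5, 12.5, 17.5, 22.5, 27.5, 32.5, 37.5
n = 74, Σfm = 1315, mean = 17.7703
Σfm² = 31812.5
Σf(m − x̄)² = Σfm² − (Σfm)²/n = 31812.5 − 1315²/74 = 8444.5946
Sample variance = 8444.5946 / 73 = 115.6794
Standard deviation = √115.6794 = 10.7554

10.755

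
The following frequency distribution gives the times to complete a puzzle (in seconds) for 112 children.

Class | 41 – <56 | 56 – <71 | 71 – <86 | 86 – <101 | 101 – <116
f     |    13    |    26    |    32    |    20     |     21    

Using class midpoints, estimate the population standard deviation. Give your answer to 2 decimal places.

Midpoints: 48.5, 63.5, 78.5, 93.5, 108.5
n = 112, Σfm = 8942, mean = 79.8393
Σfm² = 754672
Σf(m − x̄)² = Σfm² − (Σfm)²/n = 754672 − 8942²/112 = 40749.1071
Population variance = 40749.1071 / 112 = 363.8313
Standard deviation = √363.8313 = 19.0744

19.07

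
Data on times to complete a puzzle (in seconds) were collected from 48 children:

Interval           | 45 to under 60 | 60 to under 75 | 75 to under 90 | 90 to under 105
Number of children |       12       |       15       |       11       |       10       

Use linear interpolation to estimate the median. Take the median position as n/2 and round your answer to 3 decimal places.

Cumulative frequencies: 12, 27, 38, 48
n = 48; position = n/2 = 24.
This falls in the class 60 to under 75: L = 60, F = 12, f = 15, h = 15.
Median ≈ 60 + ((24 − 12) / 15) × 15 = 72.0000

72.000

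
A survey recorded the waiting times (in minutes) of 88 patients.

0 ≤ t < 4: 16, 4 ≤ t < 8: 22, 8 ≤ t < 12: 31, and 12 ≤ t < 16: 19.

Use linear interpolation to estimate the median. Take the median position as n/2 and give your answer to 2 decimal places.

8.77

Cumulative frequencies: 16, 38, 69, 88
n = 88; position = n/2 = 44.
This falls in the class 8 ≤ t < 12: L = 8, F = 38, f = 31, h = 4.
Median ≈ 8 + ((44 − 38) / 31) × 4 = 8.7742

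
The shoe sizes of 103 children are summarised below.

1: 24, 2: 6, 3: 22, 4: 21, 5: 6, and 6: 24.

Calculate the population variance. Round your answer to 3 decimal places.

3.279

Values: 1, 2, 3, 4, 5, 6
n = 103, Σfx = 360, mean = 3.4951
Σfx² = 1596
Σf(x − x̄)² = Σfx² − (Σfx)²/n = 1596 − 360²/103 = 337.7476
Population variance = 337.7476 / 103 = 3.2791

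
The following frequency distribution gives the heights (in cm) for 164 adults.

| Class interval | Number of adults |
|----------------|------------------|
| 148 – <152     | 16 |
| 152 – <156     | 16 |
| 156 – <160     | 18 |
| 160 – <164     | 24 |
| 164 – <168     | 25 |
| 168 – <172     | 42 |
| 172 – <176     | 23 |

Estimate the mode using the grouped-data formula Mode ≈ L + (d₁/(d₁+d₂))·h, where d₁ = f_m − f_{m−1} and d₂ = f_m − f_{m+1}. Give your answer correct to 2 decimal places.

169.89

Modal class: 168 – <172 (highest frequency 42).
d₁ = 42 − 25 = 17, d₂ = 42 − 23 = 19
Mode ≈ 168 + (17/(17+19)) × 4 = 168 + 1.8889 = 169.8889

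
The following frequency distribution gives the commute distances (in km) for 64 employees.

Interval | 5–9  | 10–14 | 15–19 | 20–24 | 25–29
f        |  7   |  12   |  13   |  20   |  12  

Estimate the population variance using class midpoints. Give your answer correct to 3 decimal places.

Midpoints: 7, 12, 17, 22, 27
n = 64, Σfm = 1178, mean = 18.4062
Σfm² = 24256
Σf(m − x̄)² = Σfm² − (Σfm)²/n = 24256 − 1178²/64 = 2573.4375
Population variance = 2573.4375 / 64 = 40.2100

40.210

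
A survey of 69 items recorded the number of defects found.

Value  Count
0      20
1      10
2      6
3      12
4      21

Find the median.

2

Cumulative frequencies: 20, 30, 36, 48, 69
n = 69, so the median is the value in position (n+1)/2 = 35.
Position 35 falls at value 2.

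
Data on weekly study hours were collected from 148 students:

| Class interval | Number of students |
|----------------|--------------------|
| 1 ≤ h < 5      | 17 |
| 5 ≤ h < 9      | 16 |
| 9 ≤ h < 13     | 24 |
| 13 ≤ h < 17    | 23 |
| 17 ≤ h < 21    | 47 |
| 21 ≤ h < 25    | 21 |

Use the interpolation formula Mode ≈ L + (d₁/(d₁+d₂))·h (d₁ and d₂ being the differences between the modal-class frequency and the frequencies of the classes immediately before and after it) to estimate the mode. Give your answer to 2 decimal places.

18.92

Modal class: 17 ≤ h < 21 (highest frequency 47).
d₁ = 47 − 23 = 24, d₂ = 47 − 21 = 26
Mode ≈ 17 + (24/(24+26)) × 4 = 17 + 1.9200 = 18.9200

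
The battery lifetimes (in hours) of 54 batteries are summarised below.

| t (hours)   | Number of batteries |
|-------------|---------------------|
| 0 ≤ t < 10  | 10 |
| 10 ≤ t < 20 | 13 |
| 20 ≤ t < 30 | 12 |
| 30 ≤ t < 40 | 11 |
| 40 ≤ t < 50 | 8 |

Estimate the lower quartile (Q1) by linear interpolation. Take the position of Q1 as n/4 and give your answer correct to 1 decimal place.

12.7

Cumulative frequencies: 10, 23, 35, 46, 54
n = 54; position = n/4 = 13.5.
This falls in the class 10 ≤ t < 20: L = 10, F = 10, f = 13, h = 10.
Lower quartile ≈ 10 + ((13.5 − 10) / 13) × 10 = 12.6923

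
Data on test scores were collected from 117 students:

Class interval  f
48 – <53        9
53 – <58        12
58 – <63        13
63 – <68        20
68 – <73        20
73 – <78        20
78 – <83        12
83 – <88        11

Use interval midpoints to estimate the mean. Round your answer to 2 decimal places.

Midpoints: 50.5, 55.5, 60.5, 65.5, 70.5, 75.5, 80.5, 85.5
Σfm = 9×50.5 + 12×55.5 + 13×60.5 + 20×65.5 + 20×70.5 + 20×75.5 + 12×80.5 + 11×85.5 = 8043.5
n = Σf = 117
Mean = 8043.5 / 117 = 68.7479

68.75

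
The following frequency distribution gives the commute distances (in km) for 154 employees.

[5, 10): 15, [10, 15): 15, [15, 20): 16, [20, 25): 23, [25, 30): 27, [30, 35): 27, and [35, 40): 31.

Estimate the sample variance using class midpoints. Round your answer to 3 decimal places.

Midpoints: 7.5, 12.5, 17.5, 22.5, 27.5, 32.5, 37.5
n = 154, Σfm = 3880, mean = 25.1948
Σfm² = 112262.5
Σf(m − x̄)² = Σfm² − (Σfm)²/n = 112262.5 − 3880²/154 = 14506.6558
Sample variance = 14506.6558 / 153 = 94.8147

94.815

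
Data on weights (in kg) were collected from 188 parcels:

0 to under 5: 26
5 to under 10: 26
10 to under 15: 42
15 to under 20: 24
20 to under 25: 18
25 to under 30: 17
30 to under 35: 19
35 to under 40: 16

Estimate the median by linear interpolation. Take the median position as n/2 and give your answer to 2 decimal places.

15.00

Cumulative frequencies: 26, 52, 94, 118, 136, 153, 172, 188
n = 188; position = n/2 = 94.
This falls in the class 10 to under 15: L = 10, F = 52, f = 42, h = 5.
Median ≈ 10 + ((94 − 52) / 42) × 5 = 15.0000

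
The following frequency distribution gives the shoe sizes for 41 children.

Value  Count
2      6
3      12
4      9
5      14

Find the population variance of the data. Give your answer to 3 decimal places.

Values: 2, 3, 4, 5
n = 41, Σfx = 154, mean = 3.7561
Σfx² = 626
Σf(x − x̄)² = Σfx² − (Σfx)²/n = 626 − 154²/41 = 47.5610
Population variance = 47.5610 / 41 = 1.1600

1.160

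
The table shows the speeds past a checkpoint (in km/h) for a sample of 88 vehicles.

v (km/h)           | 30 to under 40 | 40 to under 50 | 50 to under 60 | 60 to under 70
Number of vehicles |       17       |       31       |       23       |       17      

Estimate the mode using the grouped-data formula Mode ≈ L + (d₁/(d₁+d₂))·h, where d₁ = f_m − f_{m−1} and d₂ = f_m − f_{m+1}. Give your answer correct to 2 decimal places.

46.36

Modal class: 40 to under 50 (highest frequency 31).
d₁ = 31 − 17 = 14, d₂ = 31 − 23 = 8
Mode ≈ 40 + (14/(14+8)) × 10 = 40 + 6.3636 = 46.3636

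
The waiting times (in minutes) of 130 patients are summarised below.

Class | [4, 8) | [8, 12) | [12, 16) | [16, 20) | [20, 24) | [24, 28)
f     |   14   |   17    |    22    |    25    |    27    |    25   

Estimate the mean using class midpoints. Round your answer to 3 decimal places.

17.354

Midpoints: 6, 10, 14, 18, 22, 26
Σfm = 14×6 + 17×10 + 22×14 + 25×18 + 27×22 + 25×26 = 2256
n = Σf = 130
Mean = 2256 / 130 = 17.3538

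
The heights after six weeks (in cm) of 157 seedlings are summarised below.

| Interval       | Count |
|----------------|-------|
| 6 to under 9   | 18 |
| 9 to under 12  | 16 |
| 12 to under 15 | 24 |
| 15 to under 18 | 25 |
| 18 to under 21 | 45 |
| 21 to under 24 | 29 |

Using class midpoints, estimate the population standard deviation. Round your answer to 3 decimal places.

4.852

Midpoints: 7.5, 10.5, 13.5, 16.5, 19.5, 22.5
n = 157, Σfm = 2569.5, mean = 16.3662
Σfm² = 45749.25
Σf(m − x̄)² = Σfm² − (Σfm)²/n = 45749.25 − 2569.5²/157 = 3696.1911
Population variance = 3696.1911 / 157 = 23.5426
Standard deviation = √23.5426 = 4.8521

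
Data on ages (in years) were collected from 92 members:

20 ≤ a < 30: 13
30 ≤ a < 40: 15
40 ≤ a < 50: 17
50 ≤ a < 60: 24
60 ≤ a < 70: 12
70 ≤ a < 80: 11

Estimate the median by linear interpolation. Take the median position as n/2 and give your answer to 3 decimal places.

50.417

Cumulative frequencies: 13, 28, 45, 69, 81, 92
n = 92; position = n/2 = 46.
This falls in the class 50 ≤ a < 60: L = 50, F = 45, f = 24, h = 10.
Median ≈ 50 + ((46 − 45) / 24) × 10 = 50.4167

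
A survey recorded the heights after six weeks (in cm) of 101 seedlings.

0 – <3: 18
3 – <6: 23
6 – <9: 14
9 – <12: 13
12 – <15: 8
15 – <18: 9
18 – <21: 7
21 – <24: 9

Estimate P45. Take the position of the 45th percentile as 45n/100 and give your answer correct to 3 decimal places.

Cumulative frequencies: 18, 41, 55, 68, 76, 85, 92, 101
n = 101; position = 45n/100 = 45.45.
This falls in the class 6 – <9: L = 6, F = 41, f = 14, h = 3.
45th percentile ≈ 6 + ((45.45 − 41) / 14) × 3 = 6.9536

6.954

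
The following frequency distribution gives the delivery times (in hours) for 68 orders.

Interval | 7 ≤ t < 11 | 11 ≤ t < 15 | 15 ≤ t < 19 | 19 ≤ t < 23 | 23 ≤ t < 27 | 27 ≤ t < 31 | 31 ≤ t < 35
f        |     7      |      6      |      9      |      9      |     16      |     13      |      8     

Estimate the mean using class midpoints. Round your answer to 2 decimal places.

Midpoints: 9, 13, 17, 21, 25, 29, 33
Σfm = 7×9 + 6×13 + 9×17 + 9×21 + 16×25 + 13×29 + 8×33 = 1524
n = Σf = 68
Mean = 1524 / 68 = 22.4118

22.41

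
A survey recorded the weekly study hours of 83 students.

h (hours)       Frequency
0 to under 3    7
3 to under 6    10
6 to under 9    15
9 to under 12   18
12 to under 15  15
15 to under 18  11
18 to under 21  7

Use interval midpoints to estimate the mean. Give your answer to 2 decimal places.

10.57

Midpoints: 1.5, 4.5, 7.5, 10.5, 13.5, 16.5, 19.5
Σfm = 7×1.5 + 10×4.5 + 15×7.5 + 18×10.5 + 15×13.5 + 11×16.5 + 7×19.5 = 877.5
n = Σf = 83
Mean = 877.5 / 83 = 10.5723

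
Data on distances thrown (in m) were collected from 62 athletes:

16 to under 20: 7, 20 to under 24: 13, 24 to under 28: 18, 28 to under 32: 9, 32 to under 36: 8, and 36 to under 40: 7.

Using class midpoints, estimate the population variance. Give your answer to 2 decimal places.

Midpoints: 18, 22, 26, 30, 34, 38
n = 62, Σfm = 1688, mean = 27.2258
Σfm² = 48184
Σf(m − x̄)² = Σfm² − (Σfm)²/n = 48184 − 1688²/62 = 2226.8387
Population variance = 2226.8387 / 62 = 35.9168

35.92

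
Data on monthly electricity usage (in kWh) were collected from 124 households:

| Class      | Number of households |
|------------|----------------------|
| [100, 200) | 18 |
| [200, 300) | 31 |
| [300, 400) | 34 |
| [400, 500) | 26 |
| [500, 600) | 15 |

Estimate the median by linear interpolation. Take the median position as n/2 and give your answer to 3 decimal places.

Cumulative frequencies: 18, 49, 83, 109, 124
n = 124; position = n/2 = 62.
This falls in the class [300, 400): L = 300, F = 49, f = 34, h = 100.
Median ≈ 300 + ((62 − 49) / 34) × 100 = 338.2353

338.235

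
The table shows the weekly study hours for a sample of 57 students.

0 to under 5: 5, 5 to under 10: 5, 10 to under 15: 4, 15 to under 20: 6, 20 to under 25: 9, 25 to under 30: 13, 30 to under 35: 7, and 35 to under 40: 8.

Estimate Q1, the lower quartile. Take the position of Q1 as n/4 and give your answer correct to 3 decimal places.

15.208

Cumulative frequencies: 5, 10, 14, 20, 29, 42, 49, 57
n = 57; position = n/4 = 14.25.
This falls in the class 15 to under 20: L = 15, F = 14, f = 6, h = 5.
Lower quartile ≈ 15 + ((14.25 − 14) / 6) × 5 = 15.2083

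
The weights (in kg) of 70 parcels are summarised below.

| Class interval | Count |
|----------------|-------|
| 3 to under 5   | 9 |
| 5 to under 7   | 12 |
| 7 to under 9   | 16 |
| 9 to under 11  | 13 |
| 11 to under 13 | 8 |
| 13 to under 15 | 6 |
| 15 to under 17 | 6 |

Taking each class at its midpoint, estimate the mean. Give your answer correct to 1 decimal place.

9.2

Midpoints: 4, 6, 8, 10, 12, 14, 16
Σfm = 9×4 + 12×6 + 16×8 + 13×10 + 8×12 + 6×14 + 6×16 = 642
n = Σf = 70
Mean = 642 / 70 = 9.1714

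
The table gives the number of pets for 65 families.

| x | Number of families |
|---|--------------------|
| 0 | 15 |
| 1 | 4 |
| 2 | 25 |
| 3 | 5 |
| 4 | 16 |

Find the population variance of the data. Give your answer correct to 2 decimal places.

2.04

Values: 0, 1, 2, 3, 4
n = 65, Σfx = 133, mean = 2.0462
Σfx² = 405
Σf(x − x̄)² = Σfx² − (Σfx)²/n = 405 − 133²/65 = 132.8615
Population variance = 132.8615 / 65 = 2.0440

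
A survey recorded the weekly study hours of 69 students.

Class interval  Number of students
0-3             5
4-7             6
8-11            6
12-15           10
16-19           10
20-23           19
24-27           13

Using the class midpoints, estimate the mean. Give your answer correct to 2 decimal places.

16.63

Midpoints: 1.5, 5.5, 9.5, 13.5, 17.5, 21.5, 25.5
Σfm = 5×1.5 + 6×5.5 + 6×9.5 + 10×13.5 + 10×17.5 + 19×21.5 + 13×25.5 = 1147.5
n = Σf = 69
Mean = 1147.5 / 69 = 16.6304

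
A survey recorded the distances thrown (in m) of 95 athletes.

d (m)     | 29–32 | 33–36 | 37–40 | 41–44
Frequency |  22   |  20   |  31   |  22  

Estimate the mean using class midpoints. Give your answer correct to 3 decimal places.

Midpoints: 30.5, 34.5, 38.5, 42.5
Σfm = 22×30.5 + 20×34.5 + 31×38.5 + 22×42.5 = 3489.5
n = Σf = 95
Mean = 3489.5 / 95 = 36.7316

36.732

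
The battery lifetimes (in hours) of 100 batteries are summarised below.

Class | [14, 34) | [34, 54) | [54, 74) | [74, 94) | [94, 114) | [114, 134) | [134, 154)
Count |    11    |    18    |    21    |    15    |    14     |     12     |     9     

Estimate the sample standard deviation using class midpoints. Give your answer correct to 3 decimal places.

36.446

Midpoints: 24, 44, 64, 84, 104, 124, 144
n = 100, Σfm = 7900, mean = 79.0000
Σfm² = 755600
Σf(m − x̄)² = Σfm² − (Σfm)²/n = 755600 − 7900²/100 = 131500.0000
Sample variance = 131500.0000 / 99 = 1328.2828
Standard deviation = √1328.2828 = 36.4456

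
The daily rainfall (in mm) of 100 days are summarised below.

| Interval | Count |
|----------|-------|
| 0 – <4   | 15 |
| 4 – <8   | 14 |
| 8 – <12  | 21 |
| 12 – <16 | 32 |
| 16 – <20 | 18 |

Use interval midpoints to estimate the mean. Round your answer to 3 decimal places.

Midpoints: 2, 6, 10, 14, 18
Σfm = 15×2 + 14×6 + 21×10 + 32×14 + 18×18 = 1096
n = Σf = 100
Mean = 1096 / 100 = 10.9600

10.960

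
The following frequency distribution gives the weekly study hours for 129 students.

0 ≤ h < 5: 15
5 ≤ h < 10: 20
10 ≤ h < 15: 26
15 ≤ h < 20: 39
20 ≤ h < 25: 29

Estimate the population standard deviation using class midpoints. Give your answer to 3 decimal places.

Midpoints: 2.5, 7.5, 12.5, 17.5, 22.5
n = 129, Σfm = 1847.5, mean = 14.3217
Σfm² = 31906.25
Σf(m − x̄)² = Σfm² − (Σfm)²/n = 31906.25 − 1847.5²/129 = 5446.8992
Population variance = 5446.8992 / 129 = 42.2240
Standard deviation = √42.2240 = 6.4980

6.498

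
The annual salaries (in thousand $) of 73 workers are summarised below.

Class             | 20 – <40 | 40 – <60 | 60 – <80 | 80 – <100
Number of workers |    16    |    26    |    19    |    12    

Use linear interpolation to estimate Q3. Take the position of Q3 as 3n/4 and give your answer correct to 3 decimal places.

73.421

Cumulative frequencies: 16, 42, 61, 73
n = 73; position = 3n/4 = 54.75.
This falls in the class 60 – <80: L = 60, F = 42, f = 19, h = 20.
Upper quartile ≈ 60 + ((54.75 − 42) / 19) × 20 = 73.4211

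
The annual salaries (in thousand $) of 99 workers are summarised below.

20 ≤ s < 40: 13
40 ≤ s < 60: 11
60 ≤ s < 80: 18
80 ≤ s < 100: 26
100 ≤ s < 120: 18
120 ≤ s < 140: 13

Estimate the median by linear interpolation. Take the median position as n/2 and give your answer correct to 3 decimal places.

85.769

Cumulative frequencies: 13, 24, 42, 68, 86, 99
n = 99; position = n/2 = 49.5.
This falls in the class 80 ≤ s < 100: L = 80, F = 42, f = 26, h = 20.
Median ≈ 80 + ((49.5 − 42) / 26) × 20 = 85.7692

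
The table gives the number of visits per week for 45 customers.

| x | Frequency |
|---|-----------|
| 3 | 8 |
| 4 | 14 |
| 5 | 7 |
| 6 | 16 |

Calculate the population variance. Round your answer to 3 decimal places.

1.281

Values: 3, 4, 5, 6
n = 45, Σfx = 211, mean = 4.6889
Σfx² = 1047
Σf(x − x̄)² = Σfx² − (Σfx)²/n = 1047 − 211²/45 = 57.6444
Population variance = 57.6444 / 45 = 1.2810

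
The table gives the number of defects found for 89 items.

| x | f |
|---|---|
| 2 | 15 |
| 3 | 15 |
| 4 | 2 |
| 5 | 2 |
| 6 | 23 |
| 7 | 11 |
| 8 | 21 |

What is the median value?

6

Cumulative frequencies: 15, 30, 32, 34, 57, 68, 89
n = 89, so the median is the value in position (n+1)/2 = 45.
Position 45 falls at value 6.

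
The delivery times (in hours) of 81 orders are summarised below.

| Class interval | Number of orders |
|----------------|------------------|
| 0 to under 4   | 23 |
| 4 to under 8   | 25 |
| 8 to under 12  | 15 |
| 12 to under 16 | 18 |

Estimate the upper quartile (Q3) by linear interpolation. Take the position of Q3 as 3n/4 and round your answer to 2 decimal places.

Cumulative frequencies: 23, 48, 63, 81
n = 81; position = 3n/4 = 60.75.
This falls in the class 8 to under 12: L = 8, F = 48, f = 15, h = 4.
Upper quartile ≈ 8 + ((60.75 − 48) / 15) × 4 = 11.4000

11.40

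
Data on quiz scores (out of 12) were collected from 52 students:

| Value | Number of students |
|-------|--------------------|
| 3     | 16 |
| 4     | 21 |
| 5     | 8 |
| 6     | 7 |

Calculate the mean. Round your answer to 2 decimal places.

Values: 3, 4, 5, 6
Σfx = 16×3 + 21×4 + 8×5 + 7×6 = 214
n = Σf = 52
Mean = 214 / 52 = 4.1154

4.12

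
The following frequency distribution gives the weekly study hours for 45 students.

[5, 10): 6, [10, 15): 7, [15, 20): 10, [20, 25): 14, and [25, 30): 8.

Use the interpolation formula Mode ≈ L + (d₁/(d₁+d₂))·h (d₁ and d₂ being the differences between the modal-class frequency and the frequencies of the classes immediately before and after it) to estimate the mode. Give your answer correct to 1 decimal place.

22.0

Modal class: [20, 25) (highest frequency 14).
d₁ = 14 − 10 = 4, d₂ = 14 − 8 = 6
Mode ≈ 20 + (4/(4+6)) × 5 = 20 + 2.0000 = 22.0000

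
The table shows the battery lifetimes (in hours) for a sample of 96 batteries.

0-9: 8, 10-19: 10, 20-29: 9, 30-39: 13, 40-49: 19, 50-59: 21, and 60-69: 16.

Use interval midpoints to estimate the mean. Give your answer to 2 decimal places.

40.33

Midpoints: 4.5, 14.5, 24.5, 34.5, 44.5, 54.5, 64.5
Σfm = 8×4.5 + 10×14.5 + 9×24.5 + 13×34.5 + 19×44.5 + 21×54.5 + 16×64.5 = 3872
n = Σf = 96
Mean = 3872 / 96 = 40.3333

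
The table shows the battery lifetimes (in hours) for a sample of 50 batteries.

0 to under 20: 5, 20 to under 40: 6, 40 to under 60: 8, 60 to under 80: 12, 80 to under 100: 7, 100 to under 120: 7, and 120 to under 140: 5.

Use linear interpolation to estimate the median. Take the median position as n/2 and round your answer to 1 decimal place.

Cumulative frequencies: 5, 11, 19, 31, 38, 45, 50
n = 50; position = n/2 = 25.
This falls in the class 60 to under 80: L = 60, F = 19, f = 12, h = 20.
Median ≈ 60 + ((25 − 19) / 12) × 20 = 70.0000

70.0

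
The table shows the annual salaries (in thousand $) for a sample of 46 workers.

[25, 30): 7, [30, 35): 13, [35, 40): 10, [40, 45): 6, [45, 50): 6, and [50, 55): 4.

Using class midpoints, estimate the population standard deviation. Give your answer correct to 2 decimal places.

7.62

Midpoints: 27.5, 32.5, 37.5, 42.5, 47.5, 52.5
n = 46, Σfm = 1740, mean = 37.8261
Σfm² = 68487.5
Σf(m − x̄)² = Σfm² − (Σfm)²/n = 68487.5 − 1740²/46 = 2670.1087
Population variance = 2670.1087 / 46 = 58.0458
Standard deviation = √58.0458 = 7.6188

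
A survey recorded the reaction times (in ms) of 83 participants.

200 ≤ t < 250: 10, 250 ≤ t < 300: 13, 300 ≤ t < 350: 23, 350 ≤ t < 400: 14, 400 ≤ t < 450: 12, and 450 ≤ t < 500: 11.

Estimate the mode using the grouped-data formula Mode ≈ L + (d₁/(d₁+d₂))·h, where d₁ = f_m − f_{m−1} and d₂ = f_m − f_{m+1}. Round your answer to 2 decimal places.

Modal class: 300 ≤ t < 350 (highest frequency 23).
d₁ = 23 − 13 = 10, d₂ = 23 − 14 = 9
Mode ≈ 300 + (10/(10+9)) × 50 = 300 + 26.3158 = 326.3158

326.32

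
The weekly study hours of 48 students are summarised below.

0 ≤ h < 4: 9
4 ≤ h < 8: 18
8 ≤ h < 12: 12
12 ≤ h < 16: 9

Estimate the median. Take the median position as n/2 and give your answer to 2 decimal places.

Cumulative frequencies: 9, 27, 39, 48
n = 48; position = n/2 = 24.
This falls in the class 4 ≤ h < 8: L = 4, F = 9, f = 18, h = 4.
Median ≈ 4 + ((24 − 9) / 18) × 4 = 7.3333

7.33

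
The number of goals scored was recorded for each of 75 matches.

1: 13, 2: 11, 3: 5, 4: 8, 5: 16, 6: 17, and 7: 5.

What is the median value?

Cumulative frequencies: 13, 24, 29, 37, 53, 70, 75
n = 75, so the median is the value in position (n+1)/2 = 38.
Position 38 falls at value 5.

5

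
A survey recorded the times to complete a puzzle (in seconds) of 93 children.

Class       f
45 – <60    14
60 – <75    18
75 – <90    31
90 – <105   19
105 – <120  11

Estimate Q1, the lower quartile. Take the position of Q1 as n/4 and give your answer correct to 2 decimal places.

67.71

Cumulative frequencies: 14, 32, 63, 82, 93
n = 93; position = n/4 = 23.25.
This falls in the class 60 – <75: L = 60, F = 14, f = 18, h = 15.
Lower quartile ≈ 60 + ((23.25 − 14) / 18) × 15 = 67.7083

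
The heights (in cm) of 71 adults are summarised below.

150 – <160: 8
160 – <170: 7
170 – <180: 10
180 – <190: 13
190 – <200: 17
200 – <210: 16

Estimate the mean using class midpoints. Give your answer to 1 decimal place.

Midpoints: 155, 165, 175, 185, 195, 205
Σfm = 8×155 + 7×165 + 10×175 + 13×185 + 17×195 + 16×205 = 13145
n = Σf = 71
Mean = 13145 / 71 = 185.1408

185.1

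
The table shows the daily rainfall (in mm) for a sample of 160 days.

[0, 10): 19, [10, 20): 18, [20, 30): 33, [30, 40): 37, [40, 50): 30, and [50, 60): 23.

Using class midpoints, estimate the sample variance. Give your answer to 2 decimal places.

240.49

Midpoints: 5, 15, 25, 35, 45, 55
n = 160, Σfm = 5100, mean = 31.8750
Σfm² = 200800
Σf(m − x̄)² = Σfm² − (Σfm)²/n = 200800 − 5100²/160 = 38237.5000
Sample variance = 38237.5000 / 159 = 240.4874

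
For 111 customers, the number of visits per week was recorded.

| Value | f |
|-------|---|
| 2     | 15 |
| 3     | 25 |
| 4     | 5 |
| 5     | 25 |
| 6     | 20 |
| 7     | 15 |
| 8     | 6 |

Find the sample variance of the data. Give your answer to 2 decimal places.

Values: 2, 3, 4, 5, 6, 7, 8
n = 111, Σfx = 523, mean = 4.7117
Σfx² = 2829
Σf(x − x̄)² = Σfx² − (Σfx)²/n = 2829 − 523²/111 = 364.7748
Sample variance = 364.7748 / 110 = 3.3161

3.32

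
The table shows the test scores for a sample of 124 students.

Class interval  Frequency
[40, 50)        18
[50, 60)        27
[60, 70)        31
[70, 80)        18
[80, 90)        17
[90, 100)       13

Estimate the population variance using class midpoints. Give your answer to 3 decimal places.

Midpoints: 45, 55, 65, 75, 85, 95
n = 124, Σfm = 8340, mean = 67.2581
Σfm² = 590500
Σf(m − x̄)² = Σfm² − (Σfm)²/n = 590500 − 8340²/124 = 29567.7419
Population variance = 29567.7419 / 124 = 238.4495

238.450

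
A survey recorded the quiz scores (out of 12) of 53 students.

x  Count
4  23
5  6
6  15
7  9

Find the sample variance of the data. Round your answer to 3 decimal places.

1.387

Values: 4, 5, 6, 7
n = 53, Σfx = 275, mean = 5.1887
Σfx² = 1499
Σf(x − x̄)² = Σfx² − (Σfx)²/n = 1499 − 275²/53 = 72.1132
Sample variance = 72.1132 / 52 = 1.3868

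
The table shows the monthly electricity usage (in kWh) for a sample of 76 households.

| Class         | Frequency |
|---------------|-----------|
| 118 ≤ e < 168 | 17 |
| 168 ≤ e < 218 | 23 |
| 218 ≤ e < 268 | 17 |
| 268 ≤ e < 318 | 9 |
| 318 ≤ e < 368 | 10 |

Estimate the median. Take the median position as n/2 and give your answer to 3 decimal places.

213.652

Cumulative frequencies: 17, 40, 57, 66, 76
n = 76; position = n/2 = 38.
This falls in the class 168 ≤ e < 218: L = 168, F = 17, f = 23, h = 50.
Median ≈ 168 + ((38 − 17) / 23) × 50 = 213.6522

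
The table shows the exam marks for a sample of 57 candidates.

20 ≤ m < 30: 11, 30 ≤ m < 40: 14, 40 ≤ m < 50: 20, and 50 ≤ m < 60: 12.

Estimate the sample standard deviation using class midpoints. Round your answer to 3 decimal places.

10.342

Midpoints: 25, 35, 45, 55
n = 57, Σfm = 2325, mean = 40.7895
Σfm² = 100825
Σf(m − x̄)² = Σfm² − (Σfm)²/n = 100825 − 2325²/57 = 5989.4737
Sample variance = 5989.4737 / 56 = 106.9549
Standard deviation = √106.9549 = 10.3419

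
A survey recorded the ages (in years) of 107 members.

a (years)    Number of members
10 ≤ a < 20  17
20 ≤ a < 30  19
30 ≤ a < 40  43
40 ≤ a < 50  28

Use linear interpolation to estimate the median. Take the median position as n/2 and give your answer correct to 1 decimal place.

34.1

Cumulative frequencies: 17, 36, 79, 107
n = 107; position = n/2 = 53.5.
This falls in the class 30 ≤ a < 40: L = 30, F = 36, f = 43, h = 10.
Median ≈ 30 + ((53.5 − 36) / 43) × 10 = 34.0698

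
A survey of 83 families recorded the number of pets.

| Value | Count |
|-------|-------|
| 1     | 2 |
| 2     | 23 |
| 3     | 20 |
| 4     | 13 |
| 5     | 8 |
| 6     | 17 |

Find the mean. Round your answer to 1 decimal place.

3.6

Values: 1, 2, 3, 4, 5, 6
Σfx = 2×1 + 23×2 + 20×3 + 13×4 + 8×5 + 17×6 = 302
n = Σf = 83
Mean = 302 / 83 = 3.6386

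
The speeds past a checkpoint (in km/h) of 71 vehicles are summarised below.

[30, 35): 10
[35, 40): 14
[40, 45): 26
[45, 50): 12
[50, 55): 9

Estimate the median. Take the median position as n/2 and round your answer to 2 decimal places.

42.21

Cumulative frequencies: 10, 24, 50, 62, 71
n = 71; position = n/2 = 35.5.
This falls in the class [40, 45): L = 40, F = 24, f = 26, h = 5.
Median ≈ 40 + ((35.5 − 24) / 26) × 5 = 42.2115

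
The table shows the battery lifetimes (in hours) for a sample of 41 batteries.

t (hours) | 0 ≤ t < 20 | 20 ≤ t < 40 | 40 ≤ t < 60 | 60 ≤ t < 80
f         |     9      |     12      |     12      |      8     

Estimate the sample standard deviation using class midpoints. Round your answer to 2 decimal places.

Midpoints: 10, 30, 50, 70
n = 41, Σfm = 1610, mean = 39.2683
Σfm² = 80900
Σf(m − x̄)² = Σfm² − (Σfm)²/n = 80900 − 1610²/41 = 17678.0488
Sample variance = 17678.0488 / 40 = 441.9512
Standard deviation = √441.9512 = 21.0226

21.02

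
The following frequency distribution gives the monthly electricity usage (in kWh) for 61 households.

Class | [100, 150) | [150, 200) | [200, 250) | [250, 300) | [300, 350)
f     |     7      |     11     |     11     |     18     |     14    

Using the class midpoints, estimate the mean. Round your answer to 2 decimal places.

242.21

Midpoints: 125, 175, 225, 275, 325
Σfm = 7×125 + 11×175 + 11×225 + 18×275 + 14×325 = 14775
n = Σf = 61
Mean = 14775 / 61 = 242.2131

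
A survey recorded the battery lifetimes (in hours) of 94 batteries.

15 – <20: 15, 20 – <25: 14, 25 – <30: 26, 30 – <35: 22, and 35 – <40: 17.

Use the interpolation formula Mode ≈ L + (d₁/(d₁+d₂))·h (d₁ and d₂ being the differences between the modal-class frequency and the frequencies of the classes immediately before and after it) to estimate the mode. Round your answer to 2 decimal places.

28.75

Modal class: 25 – <30 (highest frequency 26).
d₁ = 26 − 14 = 12, d₂ = 26 − 22 = 4
Mode ≈ 25 + (12/(12+4)) × 5 = 25 + 3.7500 = 28.7500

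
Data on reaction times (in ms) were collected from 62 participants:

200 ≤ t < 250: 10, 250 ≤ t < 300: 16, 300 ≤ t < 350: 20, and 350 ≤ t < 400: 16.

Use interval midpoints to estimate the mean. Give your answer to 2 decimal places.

Midpoints: 225, 275, 325, 375
Σfm = 10×225 + 16×275 + 20×325 + 16×375 = 19150
n = Σf = 62
Mean = 19150 / 62 = 308.8710

308.87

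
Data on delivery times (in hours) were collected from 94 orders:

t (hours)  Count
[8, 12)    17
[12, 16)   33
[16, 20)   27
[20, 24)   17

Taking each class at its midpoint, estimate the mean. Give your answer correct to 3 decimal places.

15.872

Midpoints: 10, 14, 18, 22
Σfm = 17×10 + 33×14 + 27×18 + 17×22 = 1492
n = Σf = 94
Mean = 1492 / 94 = 15.8723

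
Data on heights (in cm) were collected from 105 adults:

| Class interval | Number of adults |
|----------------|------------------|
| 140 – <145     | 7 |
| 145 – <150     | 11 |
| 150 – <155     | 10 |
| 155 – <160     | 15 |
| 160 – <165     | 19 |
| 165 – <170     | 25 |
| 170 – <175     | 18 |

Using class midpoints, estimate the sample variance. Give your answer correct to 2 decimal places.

84.46

Midpoints: 142.5, 147.5, 152.5, 157.5, 162.5, 167.5, 172.5
n = 105, Σfm = 16887.5, mean = 160.8333
Σfm² = 2724856.25
Σf(m − x̄)² = Σfm² − (Σfm)²/n = 2724856.25 − 16887.5²/105 = 8783.3333
Sample variance = 8783.3333 / 104 = 84.4551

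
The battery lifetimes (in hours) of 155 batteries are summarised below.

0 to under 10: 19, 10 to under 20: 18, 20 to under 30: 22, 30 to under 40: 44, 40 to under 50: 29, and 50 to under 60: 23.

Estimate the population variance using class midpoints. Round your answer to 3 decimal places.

Midpoints: 5, 15, 25, 35, 45, 55
n = 155, Σfm = 5025, mean = 32.4194
Σfm² = 200475
Σf(m − x̄)² = Σfm² − (Σfm)²/n = 200475 − 5025²/155 = 37567.7419
Population variance = 37567.7419 / 155 = 242.3725

242.373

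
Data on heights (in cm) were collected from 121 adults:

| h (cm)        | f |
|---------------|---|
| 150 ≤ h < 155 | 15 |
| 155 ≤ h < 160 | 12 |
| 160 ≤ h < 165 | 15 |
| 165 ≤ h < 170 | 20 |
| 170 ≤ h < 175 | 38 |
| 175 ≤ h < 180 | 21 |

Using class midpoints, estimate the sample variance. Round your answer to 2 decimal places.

66.64

Midpoints: 152.5, 157.5, 162.5, 167.5, 172.5, 177.5
n = 121, Σfm = 20247.5, mean = 167.3347
Σfm² = 3396106.25
Σf(m − x̄)² = Σfm² − (Σfm)²/n = 3396106.25 − 20247.5²/121 = 7996.6942
Sample variance = 7996.6942 / 120 = 66.6391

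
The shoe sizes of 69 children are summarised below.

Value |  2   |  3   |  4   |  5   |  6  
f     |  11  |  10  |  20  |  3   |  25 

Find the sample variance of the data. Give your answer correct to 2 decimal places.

2.21

Values: 2, 3, 4, 5, 6
n = 69, Σfx = 297, mean = 4.3043
Σfx² = 1429
Σf(x − x̄)² = Σfx² − (Σfx)²/n = 1429 − 297²/69 = 150.6087
Sample variance = 150.6087 / 68 = 2.2148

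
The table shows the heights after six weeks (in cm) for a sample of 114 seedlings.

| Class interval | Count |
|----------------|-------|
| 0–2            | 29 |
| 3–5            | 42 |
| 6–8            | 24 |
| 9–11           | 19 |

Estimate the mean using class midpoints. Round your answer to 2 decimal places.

4.87

Midpoints: 1, 4, 7, 10
Σfm = 29×1 + 42×4 + 24×7 + 19×10 = 555
n = Σf = 114
Mean = 555 / 114 = 4.8684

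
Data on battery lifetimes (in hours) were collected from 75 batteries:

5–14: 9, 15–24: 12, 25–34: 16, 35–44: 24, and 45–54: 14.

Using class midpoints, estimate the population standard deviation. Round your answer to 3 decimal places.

Midpoints: 9.5, 19.5, 29.5, 39.5, 49.5
n = 75, Σfm = 2432.5, mean = 32.4333
Σfm² = 91048.75
Σf(m − x̄)² = Σfm² − (Σfm)²/n = 91048.75 − 2432.5²/75 = 12154.6667
Population variance = 12154.6667 / 75 = 162.0622
Standard deviation = √162.0622 = 12.7304

12.730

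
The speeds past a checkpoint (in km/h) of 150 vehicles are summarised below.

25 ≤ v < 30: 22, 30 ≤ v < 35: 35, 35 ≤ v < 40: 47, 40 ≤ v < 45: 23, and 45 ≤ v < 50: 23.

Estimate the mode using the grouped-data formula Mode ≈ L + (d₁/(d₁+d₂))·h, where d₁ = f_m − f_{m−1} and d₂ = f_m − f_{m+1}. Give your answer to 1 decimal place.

Modal class: 35 ≤ v < 40 (highest frequency 47).
d₁ = 47 − 35 = 12, d₂ = 47 − 23 = 24
Mode ≈ 35 + (12/(12+24)) × 5 = 35 + 1.6667 = 36.6667

36.7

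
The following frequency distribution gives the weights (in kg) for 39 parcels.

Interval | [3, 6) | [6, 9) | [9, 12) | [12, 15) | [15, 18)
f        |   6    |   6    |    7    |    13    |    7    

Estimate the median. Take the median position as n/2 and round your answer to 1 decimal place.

Cumulative frequencies: 6, 12, 19, 32, 39
n = 39; position = n/2 = 19.5.
This falls in the class [12, 15): L = 12, F = 19, f = 13, h = 3.
Median ≈ 12 + ((19.5 − 19) / 13) × 3 = 12.1154

12.1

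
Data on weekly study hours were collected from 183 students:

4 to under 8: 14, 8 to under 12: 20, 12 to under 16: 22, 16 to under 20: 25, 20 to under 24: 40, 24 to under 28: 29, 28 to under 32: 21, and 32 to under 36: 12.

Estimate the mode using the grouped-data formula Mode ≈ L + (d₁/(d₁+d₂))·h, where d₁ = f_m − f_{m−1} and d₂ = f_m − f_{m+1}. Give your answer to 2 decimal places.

22.31

Modal class: 20 to under 24 (highest frequency 40).
d₁ = 40 − 25 = 15, d₂ = 40 − 29 = 11
Mode ≈ 20 + (15/(15+11)) × 4 = 20 + 2.3077 = 22.3077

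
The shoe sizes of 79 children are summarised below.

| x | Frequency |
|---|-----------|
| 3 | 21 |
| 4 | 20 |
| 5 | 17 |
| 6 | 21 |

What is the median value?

4

Cumulative frequencies: 21, 41, 58, 79
n = 79, so the median is the value in position (n+1)/2 = 40.
Position 40 falls at value 4.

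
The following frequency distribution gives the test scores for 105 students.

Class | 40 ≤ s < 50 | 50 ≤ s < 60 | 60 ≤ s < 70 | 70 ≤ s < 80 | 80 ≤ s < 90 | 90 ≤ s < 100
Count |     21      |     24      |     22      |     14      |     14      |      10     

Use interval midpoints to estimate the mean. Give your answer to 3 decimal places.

65.571

Midpoints: 45, 55, 65, 75, 85, 95
Σfm = 21×45 + 24×55 + 22×65 + 14×75 + 14×85 + 10×95 = 6885
n = Σf = 105
Mean = 6885 / 105 = 65.5714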